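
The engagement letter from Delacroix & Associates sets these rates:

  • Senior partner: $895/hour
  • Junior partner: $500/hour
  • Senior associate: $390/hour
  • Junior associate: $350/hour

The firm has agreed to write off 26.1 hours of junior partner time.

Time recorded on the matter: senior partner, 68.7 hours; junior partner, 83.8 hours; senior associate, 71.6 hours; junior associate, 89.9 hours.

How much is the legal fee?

Senior partner: 68.7 × $895 = $61,486.50
Junior partner: 83.8 × $500 = $41,900.00
Senior associate: 71.6 × $390 = $27,924.00
Junior associate: 89.9 × $350 = $31,465.00
Subtotal: $162,775.50
Write-off: 26.1 × $500 = $13,050.00
Total: $162,775.50 − $13,050.00 = $149,725.50

$149,725.50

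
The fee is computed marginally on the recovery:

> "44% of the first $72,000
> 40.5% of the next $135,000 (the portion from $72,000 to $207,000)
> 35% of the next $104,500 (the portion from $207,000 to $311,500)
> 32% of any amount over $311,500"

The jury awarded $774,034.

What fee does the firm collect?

First $72,000 at 44% = $31,680.00
Next $135,000 at 40.5% = $54,675.00
Next $104,500 at 35% = $36,575.00
Remaining $462,534 at 32% = $148,010.88
Fee: $31,680.00 + $54,675.00 + $36,575.00 + $148,010.88 = $270,940.88

$270,940.88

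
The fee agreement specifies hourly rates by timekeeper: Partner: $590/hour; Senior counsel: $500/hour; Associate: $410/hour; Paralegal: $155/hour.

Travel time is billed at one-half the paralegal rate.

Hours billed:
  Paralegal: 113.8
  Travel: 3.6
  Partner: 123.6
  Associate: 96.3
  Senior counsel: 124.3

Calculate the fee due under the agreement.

Partner: 123.6 × $590 = $72,924.00
Senior counsel: 124.3 × $500 = $62,150.00
Associate: 96.3 × $410 = $39,483.00
Paralegal: 113.8 × $155 = $17,639.00
Subtotal: $72,924.00 + $62,150.00 + $39,483.00 + $17,639.00 = $192,196.00
Travel: 3.6 × ($155 ÷ 2) = 3.6 × $77.50 = $279.00
Total: $192,196.00 + $279.00 = $192,475.00

$192,475.00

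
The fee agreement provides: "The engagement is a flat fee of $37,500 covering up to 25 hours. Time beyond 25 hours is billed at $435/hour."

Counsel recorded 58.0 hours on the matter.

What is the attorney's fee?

Flat fee: $37,500.00
Excess hours: 58.0 − 25 = 33.0
Overrun: 33.0 × $435 = $14,355.00
Total: $37,500.00 + $14,355.00 = $51,855.00

$51,855.00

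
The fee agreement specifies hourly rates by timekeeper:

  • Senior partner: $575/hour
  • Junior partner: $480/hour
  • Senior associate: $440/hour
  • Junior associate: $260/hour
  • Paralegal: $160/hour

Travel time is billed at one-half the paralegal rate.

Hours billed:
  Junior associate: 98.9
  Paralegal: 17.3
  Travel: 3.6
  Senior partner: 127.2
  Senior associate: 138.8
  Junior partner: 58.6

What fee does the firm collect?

Senior partner: 127.2 × $575 = $73,140.00
Junior partner: 58.6 × $480 = $28,128.00
Senior associate: 138.8 × $440 = $61,072.00
Junior associate: 98.9 × $260 = $25,714.00
Paralegal: 17.3 × $160 = $2,768.00
Subtotal: $73,140.00 + $28,128.00 + $61,072.00 + $25,714.00 + $2,768.00 = $190,822.00
Travel: 3.6 × ($160 ÷ 2) = 3.6 × $80.00 = $288.00
Total: $190,822.00 + $288.00 = $191,110.00

$191,110.00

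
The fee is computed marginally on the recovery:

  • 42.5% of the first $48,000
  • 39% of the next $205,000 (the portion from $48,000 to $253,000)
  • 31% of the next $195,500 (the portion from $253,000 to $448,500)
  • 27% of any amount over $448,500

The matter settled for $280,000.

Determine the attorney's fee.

First $48,000 at 42.5% = $20,400.00
Next $205,000 at 39% = $79,950.00
Remaining $27,000 at 31% = $8,370.00
Fee: $20,400.00 + $79,950.00 + $8,370.00 = $108,720.00

$108,720.00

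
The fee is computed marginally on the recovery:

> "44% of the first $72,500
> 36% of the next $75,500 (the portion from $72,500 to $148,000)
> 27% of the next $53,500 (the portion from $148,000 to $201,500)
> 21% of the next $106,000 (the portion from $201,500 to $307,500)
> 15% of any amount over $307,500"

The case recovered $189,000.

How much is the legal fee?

$70,150.00

First $72,500 at 44% = $31,900.00
Next $75,500 at 36% = $27,180.00
Remaining $41,000 at 27% = $11,070.00
Fee: $31,900.00 + $27,180.00 + $11,070.00 = $70,150.00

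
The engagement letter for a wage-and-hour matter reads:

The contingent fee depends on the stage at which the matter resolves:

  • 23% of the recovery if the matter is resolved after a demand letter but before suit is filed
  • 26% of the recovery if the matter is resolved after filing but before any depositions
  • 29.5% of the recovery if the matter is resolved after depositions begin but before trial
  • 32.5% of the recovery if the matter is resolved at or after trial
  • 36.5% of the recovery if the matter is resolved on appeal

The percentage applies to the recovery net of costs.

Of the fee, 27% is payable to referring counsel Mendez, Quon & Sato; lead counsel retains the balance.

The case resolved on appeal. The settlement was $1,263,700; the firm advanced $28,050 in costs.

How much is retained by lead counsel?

$329,238.94

Fee base (net of costs): $1,263,700 − $28,050 = $1,235,650
The matter resolved on appeal, so the 36.5% rate applies.
$1,235,650 × 36.5% = $451,012.25
Referral share: 27% of $451,012.25 = $121,773.31; lead counsel retains $451,012.25 − $121,773.31 = $329,238.94.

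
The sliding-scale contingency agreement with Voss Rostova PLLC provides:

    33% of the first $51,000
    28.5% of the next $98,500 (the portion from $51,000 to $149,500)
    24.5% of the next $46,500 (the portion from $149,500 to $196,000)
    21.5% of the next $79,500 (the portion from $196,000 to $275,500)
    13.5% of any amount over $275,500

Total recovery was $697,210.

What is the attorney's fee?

$130,318.35

First $51,000 at 33% = $16,830.00
Next $98,500 at 28.5% = $28,072.50
Next $46,500 at 24.5% = $11,392.50
Next $79,500 at 21.5% = $17,092.50
Remaining $421,710 at 13.5% = $56,930.85
Fee: $16,830.00 + $28,072.50 + $11,392.50 + $17,092.50 + $56,930.85 = $130,318.35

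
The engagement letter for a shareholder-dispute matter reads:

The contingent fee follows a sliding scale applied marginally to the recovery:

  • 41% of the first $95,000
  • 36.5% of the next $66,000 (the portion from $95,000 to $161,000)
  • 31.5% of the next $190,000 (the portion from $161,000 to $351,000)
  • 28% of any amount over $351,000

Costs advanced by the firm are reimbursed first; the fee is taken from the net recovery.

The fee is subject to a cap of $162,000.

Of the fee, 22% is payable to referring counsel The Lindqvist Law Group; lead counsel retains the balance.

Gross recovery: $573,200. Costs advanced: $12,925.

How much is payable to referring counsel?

$35,640.00

Fee base (net of costs): $573,200 − $12,925 = $560,275
First $95,000 at 41% = $38,950.00
Next $66,000 at 36.5% = $24,090.00
Next $190,000 at 31.5% = $59,850.00
Remaining $209,275 at 28% = $58,597.00
Fee: $38,950.00 + $24,090.00 + $59,850.00 + $58,597.00 = $181,487.00
$181,487.00 exceeds the $162,000 cap, so the fee is capped at $162,000.00.
Referral share: 22% of $162,000.00 = $35,640.00; lead counsel retains $162,000.00 − $35,640.00 = $126,360.00.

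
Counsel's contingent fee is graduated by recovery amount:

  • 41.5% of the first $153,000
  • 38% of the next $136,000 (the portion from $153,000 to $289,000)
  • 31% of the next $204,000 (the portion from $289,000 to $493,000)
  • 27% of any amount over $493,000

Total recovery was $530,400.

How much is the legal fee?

$188,513.00

First $153,000 at 41.5% = $63,495.00
Next $136,000 at 38% = $51,680.00
Next $204,000 at 31% = $63,240.00
Remaining $37,400 at 27% = $10,098.00
Fee: $63,495.00 + $51,680.00 + $63,240.00 + $10,098.00 = $188,513.00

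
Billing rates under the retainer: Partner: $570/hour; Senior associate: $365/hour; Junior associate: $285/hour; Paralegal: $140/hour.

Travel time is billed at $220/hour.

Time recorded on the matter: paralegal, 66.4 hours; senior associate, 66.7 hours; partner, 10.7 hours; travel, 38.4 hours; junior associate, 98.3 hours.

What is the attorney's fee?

$76,204.00

Partner: 10.7 × $570 = $6,099.00
Senior associate: 66.7 × $365 = $24,345.50
Junior associate: 98.3 × $285 = $28,015.50
Paralegal: 66.4 × $140 = $9,296.00
Subtotal: $6,099.00 + $24,345.50 + $28,015.50 + $9,296.00 = $67,756.00
Travel: 38.4 × $220 = $8,448.00
Total: $67,756.00 + $8,448.00 = $76,204.00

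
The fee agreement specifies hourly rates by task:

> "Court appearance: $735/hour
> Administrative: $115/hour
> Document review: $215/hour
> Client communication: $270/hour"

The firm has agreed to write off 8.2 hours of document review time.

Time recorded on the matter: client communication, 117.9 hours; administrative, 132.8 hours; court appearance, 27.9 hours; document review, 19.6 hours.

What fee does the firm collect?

$70,062.50

Court appearance: 27.9 × $735 = $20,506.50
Administrative: 132.8 × $115 = $15,272.00
Document review: 19.6 × $215 = $4,214.00
Client communication: 117.9 × $270 = $31,833.00
Subtotal: $71,825.50
Write-off: 8.2 × $215 = $1,763.00
Total: $71,825.50 − $1,763.00 = $70,062.50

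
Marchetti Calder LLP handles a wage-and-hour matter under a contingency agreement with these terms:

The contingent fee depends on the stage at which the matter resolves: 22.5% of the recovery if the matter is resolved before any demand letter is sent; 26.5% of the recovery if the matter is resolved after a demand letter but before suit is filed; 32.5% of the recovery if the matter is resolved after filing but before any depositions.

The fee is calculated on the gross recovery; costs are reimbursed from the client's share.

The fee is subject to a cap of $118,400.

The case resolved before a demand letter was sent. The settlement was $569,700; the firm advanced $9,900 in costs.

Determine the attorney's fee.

$118,400.00

Fee base is the gross recovery, $569,700; costs are reimbursed separately.
The matter resolved before a demand letter was sent, so the 22.5% rate applies.
$569,700 × 22.5% = $128,182.50
$128,182.50 exceeds the $118,400 cap, so the fee is capped at $118,400.00.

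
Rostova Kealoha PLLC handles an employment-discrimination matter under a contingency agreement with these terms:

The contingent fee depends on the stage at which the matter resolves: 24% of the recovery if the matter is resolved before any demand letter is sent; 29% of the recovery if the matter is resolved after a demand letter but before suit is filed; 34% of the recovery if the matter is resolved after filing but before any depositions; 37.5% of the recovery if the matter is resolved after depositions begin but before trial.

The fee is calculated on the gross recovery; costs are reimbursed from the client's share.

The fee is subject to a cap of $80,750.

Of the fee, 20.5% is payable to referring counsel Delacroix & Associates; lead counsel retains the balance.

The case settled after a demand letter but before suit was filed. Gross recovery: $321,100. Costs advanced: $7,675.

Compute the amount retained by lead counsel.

$64,196.25

Fee base is the gross recovery, $321,100; costs are reimbursed separately.
The matter settled after a demand letter but before suit was filed, so the 29% rate applies.
$321,100 × 29% = $93,119.00
$93,119.00 exceeds the $80,750 cap, so the fee is capped at $80,750.00.
Referral share: 20.5% of $80,750.00 = $16,553.75; lead counsel retains $80,750.00 − $16,553.75 = $64,196.25.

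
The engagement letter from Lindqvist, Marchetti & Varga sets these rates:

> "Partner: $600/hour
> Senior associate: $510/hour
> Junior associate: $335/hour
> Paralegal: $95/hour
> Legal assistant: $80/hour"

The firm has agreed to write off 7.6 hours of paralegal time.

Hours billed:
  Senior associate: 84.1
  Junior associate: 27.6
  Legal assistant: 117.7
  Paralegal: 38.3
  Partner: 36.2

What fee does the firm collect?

Partner: 36.2 × $600 = $21,720.00
Senior associate: 84.1 × $510 = $42,891.00
Junior associate: 27.6 × $335 = $9,246.00
Paralegal: 38.3 × $95 = $3,638.50
Legal assistant: 117.7 × $80 = $9,416.00
Subtotal: $86,911.50
Write-off: 7.6 × $95 = $722.00
Total: $86,911.50 − $722.00 = $86,189.50

$86,189.50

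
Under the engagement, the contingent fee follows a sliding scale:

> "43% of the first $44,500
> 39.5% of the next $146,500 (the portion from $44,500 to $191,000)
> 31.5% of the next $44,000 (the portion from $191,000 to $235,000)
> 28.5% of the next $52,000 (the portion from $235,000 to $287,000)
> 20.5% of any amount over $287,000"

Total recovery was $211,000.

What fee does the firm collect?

$83,302.50

First $44,500 at 43% = $19,135.00
Next $146,500 at 39.5% = $57,867.50
Remaining $20,000 at 31.5% = $6,300.00
Fee: $19,135.00 + $57,867.50 + $6,300.00 = $83,302.50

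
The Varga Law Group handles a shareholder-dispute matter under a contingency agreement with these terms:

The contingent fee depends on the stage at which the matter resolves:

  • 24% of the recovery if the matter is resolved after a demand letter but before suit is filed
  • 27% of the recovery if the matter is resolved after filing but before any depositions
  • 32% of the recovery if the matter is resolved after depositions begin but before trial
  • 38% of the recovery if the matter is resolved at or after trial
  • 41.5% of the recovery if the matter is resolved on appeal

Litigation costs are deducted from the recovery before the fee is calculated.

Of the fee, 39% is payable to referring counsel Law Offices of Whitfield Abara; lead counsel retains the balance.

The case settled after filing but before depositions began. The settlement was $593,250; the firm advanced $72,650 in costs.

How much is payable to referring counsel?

Fee base (net of costs): $593,250 − $72,650 = $520,600
The matter settled after filing but before depositions began, so the 27% rate applies.
$520,600 × 27% = $140,562.00
Referral share: 39% of $140,562.00 = $54,819.18; lead counsel retains $140,562.00 − $54,819.18 = $85,742.82.

$54,819.18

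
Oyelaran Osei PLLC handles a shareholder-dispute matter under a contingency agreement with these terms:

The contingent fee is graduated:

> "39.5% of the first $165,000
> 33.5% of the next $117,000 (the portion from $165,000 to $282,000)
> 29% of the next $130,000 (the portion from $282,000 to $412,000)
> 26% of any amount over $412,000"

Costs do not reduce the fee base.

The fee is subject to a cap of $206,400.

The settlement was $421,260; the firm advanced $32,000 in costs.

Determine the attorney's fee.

$144,477.60

Fee base is the gross recovery, $421,260; costs are reimbursed separately.
First $165,000 at 39.5% = $65,175.00
Next $117,000 at 33.5% = $39,195.00
Next $130,000 at 29% = $37,700.00
Remaining $9,260 at 26% = $2,407.60
Fee: $65,175.00 + $39,195.00 + $37,700.00 + $2,407.60 = $144,477.60
$144,477.60 is under the $206,400 cap.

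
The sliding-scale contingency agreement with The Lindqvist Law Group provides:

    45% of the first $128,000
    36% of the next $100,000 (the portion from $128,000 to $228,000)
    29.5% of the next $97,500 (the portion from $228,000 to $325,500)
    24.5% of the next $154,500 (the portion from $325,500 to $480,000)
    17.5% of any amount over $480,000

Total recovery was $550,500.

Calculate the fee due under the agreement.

First $128,000 at 45% = $57,600.00
Next $100,000 at 36% = $36,000.00
Next $97,500 at 29.5% = $28,762.50
Next $154,500 at 24.5% = $37,852.50
Remaining $70,500 at 17.5% = $12,337.50
Fee: $57,600.00 + $36,000.00 + $28,762.50 + $37,852.50 + $12,337.50 = $172,552.50

$172,552.50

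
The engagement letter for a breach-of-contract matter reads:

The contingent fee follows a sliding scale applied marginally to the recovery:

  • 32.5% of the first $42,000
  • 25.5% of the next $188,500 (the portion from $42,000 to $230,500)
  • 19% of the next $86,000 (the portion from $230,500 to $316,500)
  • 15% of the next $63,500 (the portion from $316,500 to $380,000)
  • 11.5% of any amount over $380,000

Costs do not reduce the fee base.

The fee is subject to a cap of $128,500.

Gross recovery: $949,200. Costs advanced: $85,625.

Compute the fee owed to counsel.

$128,500.00

Fee base is the gross recovery, $949,200; costs are reimbursed separately.
First $42,000 at 32.5% = $13,650.00
Next $188,500 at 25.5% = $48,067.50
Next $86,000 at 19% = $16,340.00
Next $63,500 at 15% = $9,525.00
Remaining $569,200 at 11.5% = $65,458.00
Fee: $13,650.00 + $48,067.50 + $16,340.00 + $9,525.00 + $65,458.00 = $153,040.50
$153,040.50 exceeds the $128,500 cap, so the fee is capped at $128,500.00.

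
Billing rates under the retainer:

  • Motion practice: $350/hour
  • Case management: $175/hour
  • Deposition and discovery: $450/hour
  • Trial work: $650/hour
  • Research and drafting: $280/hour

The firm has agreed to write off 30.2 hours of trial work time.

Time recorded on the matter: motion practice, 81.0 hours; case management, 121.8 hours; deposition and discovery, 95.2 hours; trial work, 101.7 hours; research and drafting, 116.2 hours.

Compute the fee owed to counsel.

$171,516.00

Motion practice: 81.0 × $350 = $28,350.00
Case management: 121.8 × $175 = $21,315.00
Deposition and discovery: 95.2 × $450 = $42,840.00
Trial work: 101.7 × $650 = $66,105.00
Research and drafting: 116.2 × $280 = $32,536.00
Subtotal: $191,146.00
Write-off: 30.2 × $650 = $19,630.00
Total: $191,146.00 − $19,630.00 = $171,516.00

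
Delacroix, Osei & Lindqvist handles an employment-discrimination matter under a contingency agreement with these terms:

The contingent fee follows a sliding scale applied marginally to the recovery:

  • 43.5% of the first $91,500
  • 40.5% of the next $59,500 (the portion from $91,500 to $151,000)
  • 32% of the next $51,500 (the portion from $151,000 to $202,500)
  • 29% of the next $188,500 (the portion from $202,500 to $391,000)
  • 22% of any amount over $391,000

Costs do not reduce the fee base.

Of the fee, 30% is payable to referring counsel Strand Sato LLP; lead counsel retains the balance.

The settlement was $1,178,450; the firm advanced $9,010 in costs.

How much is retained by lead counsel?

$215,798.80

Fee base is the gross recovery, $1,178,450; costs are reimbursed separately.
First $91,500 at 43.5% = $39,802.50
Next $59,500 at 40.5% = $24,097.50
Next $51,500 at 32% = $16,480.00
Next $188,500 at 29% = $54,665.00
Remaining $787,450 at 22% = $173,239.00
Fee: $39,802.50 + $24,097.50 + $16,480.00 + $54,665.00 + $173,239.00 = $308,284.00
Referral share: 30% of $308,284.00 = $92,485.20; lead counsel retains $308,284.00 − $92,485.20 = $215,798.80.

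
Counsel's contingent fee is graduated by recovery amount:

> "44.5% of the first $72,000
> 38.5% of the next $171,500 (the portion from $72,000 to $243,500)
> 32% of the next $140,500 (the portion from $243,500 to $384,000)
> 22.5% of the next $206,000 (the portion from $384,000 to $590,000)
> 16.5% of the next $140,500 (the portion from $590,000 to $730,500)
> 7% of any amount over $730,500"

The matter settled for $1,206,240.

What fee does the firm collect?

First $72,000 at 44.5% = $32,040.00
Next $171,500 at 38.5% = $66,027.50
Next $140,500 at 32% = $44,960.00
Next $206,000 at 22.5% = $46,350.00
Next $140,500 at 16.5% = $23,182.50
Remaining $475,740 at 7% = $33,301.80
Fee: $32,040.00 + $66,027.50 + $44,960.00 + $46,350.00 + $23,182.50 + $33,301.80 = $245,861.80

$245,861.80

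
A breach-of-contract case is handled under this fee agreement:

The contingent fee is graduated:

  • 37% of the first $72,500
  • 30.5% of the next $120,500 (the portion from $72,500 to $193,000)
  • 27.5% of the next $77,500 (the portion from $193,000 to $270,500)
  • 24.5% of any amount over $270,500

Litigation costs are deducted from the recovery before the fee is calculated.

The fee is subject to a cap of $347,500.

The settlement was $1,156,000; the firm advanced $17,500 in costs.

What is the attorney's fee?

Fee base (net of costs): $1,156,000 − $17,500 = $1,138,500
First $72,500 at 37% = $26,825.00
Next $120,500 at 30.5% = $36,752.50
Next $77,500 at 27.5% = $21,312.50
Remaining $868,000 at 24.5% = $212,660.00
Fee: $26,825.00 + $36,752.50 + $21,312.50 + $212,660.00 = $297,550.00
$297,550.00 is under the $347,500 cap.

$297,550.00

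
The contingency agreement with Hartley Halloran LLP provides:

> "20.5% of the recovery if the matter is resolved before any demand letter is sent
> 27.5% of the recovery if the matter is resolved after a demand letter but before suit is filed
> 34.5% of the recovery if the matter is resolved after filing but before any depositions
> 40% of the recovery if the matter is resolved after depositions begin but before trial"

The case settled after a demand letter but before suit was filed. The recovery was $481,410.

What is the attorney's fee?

The matter settled after a demand letter but before suit was filed, so the 27.5% rate applies.
$481,410 × 27.5% = $132,387.75

$132,387.75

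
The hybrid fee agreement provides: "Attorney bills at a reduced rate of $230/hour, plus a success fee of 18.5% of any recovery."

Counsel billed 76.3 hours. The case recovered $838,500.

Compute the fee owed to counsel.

$172,671.50

Hourly: 76.3 × $230 = $17,549.00
Success fee: 18.5% of $838,500 = $155,122.50
Total: $17,549.00 + $155,122.50 = $172,671.50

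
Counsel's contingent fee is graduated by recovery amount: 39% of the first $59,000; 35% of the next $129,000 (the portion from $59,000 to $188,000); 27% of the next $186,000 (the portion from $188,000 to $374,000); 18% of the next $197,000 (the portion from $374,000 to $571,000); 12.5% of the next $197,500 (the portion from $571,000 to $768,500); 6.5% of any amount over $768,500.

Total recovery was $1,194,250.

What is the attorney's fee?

First $59,000 at 39% = $23,010.00
Next $129,000 at 35% = $45,150.00
Next $186,000 at 27% = $50,220.00
Next $197,000 at 18% = $35,460.00
Next $197,500 at 12.5% = $24,687.50
Remaining $425,750 at 6.5% = $27,673.75
Fee: $23,010.00 + $45,150.00 + $50,220.00 + $35,460.00 + $24,687.50 + $27,673.75 = $206,201.25

$206,201.25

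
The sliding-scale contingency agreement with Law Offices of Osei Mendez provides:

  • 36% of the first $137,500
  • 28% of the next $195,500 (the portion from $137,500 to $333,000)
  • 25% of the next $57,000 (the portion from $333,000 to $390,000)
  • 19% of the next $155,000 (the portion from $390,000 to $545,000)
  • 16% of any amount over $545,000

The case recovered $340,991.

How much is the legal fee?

First $137,500 at 36% = $49,500.00
Next $195,500 at 28% = $54,740.00
Remaining $7,991 at 25% = $1,997.75
Fee: $49,500.00 + $54,740.00 + $1,997.75 = $106,237.75

$106,237.75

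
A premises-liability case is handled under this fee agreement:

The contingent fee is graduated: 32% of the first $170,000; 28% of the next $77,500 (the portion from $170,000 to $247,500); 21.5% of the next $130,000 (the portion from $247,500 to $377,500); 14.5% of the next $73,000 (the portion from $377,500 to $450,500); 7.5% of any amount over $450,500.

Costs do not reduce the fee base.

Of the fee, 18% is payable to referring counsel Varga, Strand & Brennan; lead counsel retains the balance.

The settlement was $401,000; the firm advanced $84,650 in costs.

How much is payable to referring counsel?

Fee base is the gross recovery, $401,000; costs are reimbursed separately.
First $170,000 at 32% = $54,400.00
Next $77,500 at 28% = $21,700.00
Next $130,000 at 21.5% = $27,950.00
Remaining $23,500 at 14.5% = $3,407.50
Fee: $54,400.00 + $21,700.00 + $27,950.00 + $3,407.50 = $107,457.50
Referral share: 18% of $107,457.50 = $19,342.35; lead counsel retains $107,457.50 − $19,342.35 = $88,115.15.

$19,342.35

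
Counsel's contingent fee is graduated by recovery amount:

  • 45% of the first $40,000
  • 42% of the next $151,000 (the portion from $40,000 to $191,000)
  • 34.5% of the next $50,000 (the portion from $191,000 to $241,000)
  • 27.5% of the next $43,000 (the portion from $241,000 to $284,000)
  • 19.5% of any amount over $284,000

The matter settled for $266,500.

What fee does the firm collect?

$105,682.50

First $40,000 at 45% = $18,000.00
Next $151,000 at 42% = $63,420.00
Next $50,000 at 34.5% = $17,250.00
Remaining $25,500 at 27.5% = $7,012.50
Fee: $18,000.00 + $63,420.00 + $17,250.00 + $7,012.50 = $105,682.50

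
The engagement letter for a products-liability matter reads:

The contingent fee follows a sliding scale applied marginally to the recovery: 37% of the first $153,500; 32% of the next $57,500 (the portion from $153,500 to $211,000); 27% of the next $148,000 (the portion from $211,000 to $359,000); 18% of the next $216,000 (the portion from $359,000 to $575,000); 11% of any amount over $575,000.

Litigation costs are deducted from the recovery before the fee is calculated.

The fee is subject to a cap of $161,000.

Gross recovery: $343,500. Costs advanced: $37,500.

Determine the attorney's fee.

$100,845.00

Fee base (net of costs): $343,500 − $37,500 = $306,000
First $153,500 at 37% = $56,795.00
Next $57,500 at 32% = $18,400.00
Remaining $95,000 at 27% = $25,650.00
Fee: $56,795.00 + $18,400.00 + $25,650.00 = $100,845.00
$100,845.00 is under the $161,000 cap.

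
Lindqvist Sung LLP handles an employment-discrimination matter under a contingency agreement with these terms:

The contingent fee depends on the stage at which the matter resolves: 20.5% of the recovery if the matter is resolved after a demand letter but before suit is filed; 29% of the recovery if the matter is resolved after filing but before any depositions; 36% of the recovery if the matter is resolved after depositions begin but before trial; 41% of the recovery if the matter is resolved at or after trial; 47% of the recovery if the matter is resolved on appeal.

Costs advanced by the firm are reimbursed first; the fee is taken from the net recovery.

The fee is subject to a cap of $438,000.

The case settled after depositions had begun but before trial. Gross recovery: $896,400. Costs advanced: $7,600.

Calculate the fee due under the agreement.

Fee base (net of costs): $896,400 − $7,600 = $888,800
The matter settled after depositions had begun but before trial, so the 36% rate applies.
$888,800 × 36% = $319,968.00
$319,968.00 is under the $438,000 cap.

$319,968.00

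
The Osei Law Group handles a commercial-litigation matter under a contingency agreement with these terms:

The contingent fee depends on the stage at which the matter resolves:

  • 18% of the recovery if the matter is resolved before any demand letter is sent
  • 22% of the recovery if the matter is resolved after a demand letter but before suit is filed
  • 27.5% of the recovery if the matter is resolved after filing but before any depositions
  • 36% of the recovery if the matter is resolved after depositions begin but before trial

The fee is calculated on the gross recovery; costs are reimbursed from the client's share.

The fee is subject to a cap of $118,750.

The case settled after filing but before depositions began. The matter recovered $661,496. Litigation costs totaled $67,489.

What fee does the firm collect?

Fee base is the gross recovery, $661,496; costs are reimbursed separately.
The matter settled after filing but before depositions began, so the 27.5% rate applies.
$661,496 × 27.5% = $181,911.40
$181,911.40 exceeds the $118,750 cap, so the fee is capped at $118,750.00.

$118,750.00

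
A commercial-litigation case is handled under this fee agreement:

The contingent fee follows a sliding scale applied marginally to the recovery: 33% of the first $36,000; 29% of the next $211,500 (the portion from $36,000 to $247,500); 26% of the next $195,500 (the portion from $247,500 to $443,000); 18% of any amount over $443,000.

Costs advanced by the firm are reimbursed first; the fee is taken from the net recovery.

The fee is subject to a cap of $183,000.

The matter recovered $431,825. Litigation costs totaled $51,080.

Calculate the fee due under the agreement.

Fee base (net of costs): $431,825 − $51,080 = $380,745
First $36,000 at 33% = $11,880.00
Next $211,500 at 29% = $61,335.00
Remaining $133,245 at 26% = $34,643.70
Fee: $11,880.00 + $61,335.00 + $34,643.70 = $107,858.70
$107,858.70 is under the $183,000 cap.

$107,858.70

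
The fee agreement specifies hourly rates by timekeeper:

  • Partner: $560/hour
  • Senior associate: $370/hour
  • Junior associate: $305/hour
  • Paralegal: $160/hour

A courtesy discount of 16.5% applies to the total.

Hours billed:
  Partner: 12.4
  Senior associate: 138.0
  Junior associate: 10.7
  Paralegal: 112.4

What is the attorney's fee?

Partner: 12.4 × $560 = $6,944.00
Senior associate: 138.0 × $370 = $51,060.00
Junior associate: 10.7 × $305 = $3,263.50
Paralegal: 112.4 × $160 = $17,984.00
Subtotal: $79,251.50
Less 16.5% discount: −$13,076.50
Total: $79,251.50 − $13,076.50 = $66,175.00

$66,175.00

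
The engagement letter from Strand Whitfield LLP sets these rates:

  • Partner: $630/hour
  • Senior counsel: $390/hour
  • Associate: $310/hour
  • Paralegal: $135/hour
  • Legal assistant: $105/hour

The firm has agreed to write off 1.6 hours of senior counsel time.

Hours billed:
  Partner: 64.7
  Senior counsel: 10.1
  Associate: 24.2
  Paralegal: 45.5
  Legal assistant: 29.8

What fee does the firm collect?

$60,849.50

Partner: 64.7 × $630 = $40,761.00
Senior counsel: 10.1 × $390 = $3,939.00
Associate: 24.2 × $310 = $7,502.00
Paralegal: 45.5 × $135 = $6,142.50
Legal assistant: 29.8 × $105 = $3,129.00
Subtotal: $61,473.50
Write-off: 1.6 × $390 = $624.00
Total: $61,473.50 − $624.00 = $60,849.50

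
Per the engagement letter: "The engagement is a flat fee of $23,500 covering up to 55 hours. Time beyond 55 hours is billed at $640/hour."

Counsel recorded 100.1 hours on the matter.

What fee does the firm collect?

Flat fee: $23,500.00
Excess hours: 100.1 − 55 = 45.1
Overrun: 45.1 × $640 = $28,864.00
Total: $23,500.00 + $28,864.00 = $52,364.00

$52,364.00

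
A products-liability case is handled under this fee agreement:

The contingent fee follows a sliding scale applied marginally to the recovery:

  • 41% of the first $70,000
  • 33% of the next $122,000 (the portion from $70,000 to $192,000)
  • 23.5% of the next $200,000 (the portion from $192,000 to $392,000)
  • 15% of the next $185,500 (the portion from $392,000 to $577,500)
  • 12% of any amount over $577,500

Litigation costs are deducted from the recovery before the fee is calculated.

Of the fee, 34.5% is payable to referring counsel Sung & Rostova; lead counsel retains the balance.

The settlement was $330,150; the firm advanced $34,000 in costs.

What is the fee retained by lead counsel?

Fee base (net of costs): $330,150 − $34,000 = $296,150
First $70,000 at 41% = $28,700.00
Next $122,000 at 33% = $40,260.00
Remaining $104,150 at 23.5% = $24,475.25
Fee: $28,700.00 + $40,260.00 + $24,475.25 = $93,435.25
Referral share: 34.5% of $93,435.25 = $32,235.16; lead counsel retains $93,435.25 − $32,235.16 = $61,200.09.

$61,200.09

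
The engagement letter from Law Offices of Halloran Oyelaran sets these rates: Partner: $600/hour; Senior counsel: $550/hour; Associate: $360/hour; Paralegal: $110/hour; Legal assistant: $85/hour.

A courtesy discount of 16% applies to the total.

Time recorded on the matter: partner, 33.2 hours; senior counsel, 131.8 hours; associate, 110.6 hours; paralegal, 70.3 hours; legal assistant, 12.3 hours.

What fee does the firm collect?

$118,443.78

Partner: 33.2 × $600 = $19,920.00
Senior counsel: 131.8 × $550 = $72,490.00
Associate: 110.6 × $360 = $39,816.00
Paralegal: 70.3 × $110 = $7,733.00
Legal assistant: 12.3 × $85 = $1,045.50
Subtotal: $141,004.50
Less 16% discount: −$22,560.72
Total: $141,004.50 − $22,560.72 = $118,443.78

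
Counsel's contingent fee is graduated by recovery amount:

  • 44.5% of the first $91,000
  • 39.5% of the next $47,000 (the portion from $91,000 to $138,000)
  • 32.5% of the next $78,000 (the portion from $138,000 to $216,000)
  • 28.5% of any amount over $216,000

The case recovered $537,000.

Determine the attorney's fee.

First $91,000 at 44.5% = $40,495.00
Next $47,000 at 39.5% = $18,565.00
Next $78,000 at 32.5% = $25,350.00
Remaining $321,000 at 28.5% = $91,485.00
Fee: $40,495.00 + $18,565.00 + $25,350.00 + $91,485.00 = $175,895.00

$175,895.00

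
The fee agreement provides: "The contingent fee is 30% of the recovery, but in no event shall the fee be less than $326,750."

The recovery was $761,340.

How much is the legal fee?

30% of $761,340 = $228,402.00
That is below the $326,750 minimum, so the minimum applies.

$326,750.00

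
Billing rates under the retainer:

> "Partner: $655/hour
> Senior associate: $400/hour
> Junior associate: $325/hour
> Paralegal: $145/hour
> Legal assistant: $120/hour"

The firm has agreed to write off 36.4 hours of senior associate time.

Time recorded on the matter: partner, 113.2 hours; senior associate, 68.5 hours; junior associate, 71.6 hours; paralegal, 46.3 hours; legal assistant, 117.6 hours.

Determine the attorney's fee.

$131,081.50

Partner: 113.2 × $655 = $74,146.00
Senior associate: 68.5 × $400 = $27,400.00
Junior associate: 71.6 × $325 = $23,270.00
Paralegal: 46.3 × $145 = $6,713.50
Legal assistant: 117.6 × $120 = $14,112.00
Subtotal: $145,641.50
Write-off: 36.4 × $400 = $14,560.00
Total: $145,641.50 − $14,560.00 = $131,081.50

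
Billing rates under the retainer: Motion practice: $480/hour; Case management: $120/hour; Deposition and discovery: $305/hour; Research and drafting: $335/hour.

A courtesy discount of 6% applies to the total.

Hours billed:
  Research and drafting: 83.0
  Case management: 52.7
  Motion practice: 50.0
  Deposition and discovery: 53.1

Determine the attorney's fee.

Motion practice: 50.0 × $480 = $24,000.00
Case management: 52.7 × $120 = $6,324.00
Deposition and discovery: 53.1 × $305 = $16,195.50
Research and drafting: 83.0 × $335 = $27,805.00
Subtotal: $74,324.50
Less 6% discount: −$4,459.47
Total: $74,324.50 − $4,459.47 = $69,865.03

$69,865.03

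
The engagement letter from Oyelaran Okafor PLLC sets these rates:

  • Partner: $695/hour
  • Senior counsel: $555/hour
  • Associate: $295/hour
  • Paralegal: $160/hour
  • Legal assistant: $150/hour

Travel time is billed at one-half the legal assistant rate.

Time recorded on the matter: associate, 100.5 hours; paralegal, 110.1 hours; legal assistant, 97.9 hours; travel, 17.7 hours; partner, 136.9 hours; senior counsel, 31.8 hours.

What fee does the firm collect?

Partner: 136.9 × $695 = $95,145.50
Senior counsel: 31.8 × $555 = $17,649.00
Associate: 100.5 × $295 = $29,647.50
Paralegal: 110.1 × $160 = $17,616.00
Legal assistant: 97.9 × $150 = $14,685.00
Subtotal: $95,145.50 + $17,649.00 + $29,647.50 + $17,616.00 + $14,685.00 = $174,743.00
Travel: 17.7 × ($150 ÷ 2) = 17.7 × $75.00 = $1,327.50
Total: $174,743.00 + $1,327.50 = $176,070.50

$176,070.50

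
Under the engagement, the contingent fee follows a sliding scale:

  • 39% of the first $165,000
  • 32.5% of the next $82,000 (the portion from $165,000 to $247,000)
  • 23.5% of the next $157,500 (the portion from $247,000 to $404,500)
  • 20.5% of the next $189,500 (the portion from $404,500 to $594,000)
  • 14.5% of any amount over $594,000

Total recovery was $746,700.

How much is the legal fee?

$189,001.50

First $165,000 at 39% = $64,350.00
Next $82,000 at 32.5% = $26,650.00
Next $157,500 at 23.5% = $37,012.50
Next $189,500 at 20.5% = $38,847.50
Remaining $152,700 at 14.5% = $22,141.50
Fee: $64,350.00 + $26,650.00 + $37,012.50 + $38,847.50 + $22,141.50 = $189,001.50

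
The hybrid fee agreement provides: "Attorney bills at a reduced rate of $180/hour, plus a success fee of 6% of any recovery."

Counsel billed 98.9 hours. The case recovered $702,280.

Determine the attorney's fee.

$59,938.80

Hourly: 98.9 × $180 = $17,802.00
Success fee: 6% of $702,280 = $42,136.80
Total: $17,802.00 + $42,136.80 = $59,938.80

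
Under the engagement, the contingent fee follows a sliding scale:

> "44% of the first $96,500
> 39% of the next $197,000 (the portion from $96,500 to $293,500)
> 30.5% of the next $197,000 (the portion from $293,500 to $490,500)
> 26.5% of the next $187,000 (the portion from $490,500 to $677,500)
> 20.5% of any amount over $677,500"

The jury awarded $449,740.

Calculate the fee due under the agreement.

$166,943.20

First $96,500 at 44% = $42,460.00
Next $197,000 at 39% = $76,830.00
Remaining $156,240 at 30.5% = $47,653.20
Fee: $42,460.00 + $76,830.00 + $47,653.20 = $166,943.20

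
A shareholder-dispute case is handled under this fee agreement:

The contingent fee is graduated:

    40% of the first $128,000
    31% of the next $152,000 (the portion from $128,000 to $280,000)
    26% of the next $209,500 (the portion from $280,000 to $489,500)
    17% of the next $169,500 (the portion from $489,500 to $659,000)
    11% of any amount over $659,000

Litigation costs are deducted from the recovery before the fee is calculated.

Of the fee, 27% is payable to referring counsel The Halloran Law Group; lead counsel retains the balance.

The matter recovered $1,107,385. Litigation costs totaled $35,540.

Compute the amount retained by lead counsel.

Fee base (net of costs): $1,107,385 − $35,540 = $1,071,845
First $128,000 at 40% = $51,200.00
Next $152,000 at 31% = $47,120.00
Next $209,500 at 26% = $54,470.00
Next $169,500 at 17% = $28,815.00
Remaining $412,845 at 11% = $45,412.95
Fee: $51,200.00 + $47,120.00 + $54,470.00 + $28,815.00 + $45,412.95 = $227,017.95
Referral share: 27% of $227,017.95 = $61,294.85; lead counsel retains $227,017.95 − $61,294.85 = $165,723.10.

$165,723.10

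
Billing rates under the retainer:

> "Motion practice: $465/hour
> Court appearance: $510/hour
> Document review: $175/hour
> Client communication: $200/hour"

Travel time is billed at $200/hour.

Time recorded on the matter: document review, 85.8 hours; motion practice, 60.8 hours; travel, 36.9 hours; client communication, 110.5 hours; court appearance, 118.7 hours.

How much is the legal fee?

$133,304.00

Motion practice: 60.8 × $465 = $28,272.00
Court appearance: 118.7 × $510 = $60,537.00
Document review: 85.8 × $175 = $15,015.00
Client communication: 110.5 × $200 = $22,100.00
Subtotal: $28,272.00 + $60,537.00 + $15,015.00 + $22,100.00 = $125,924.00
Travel: 36.9 × $200 = $7,380.00
Total: $125,924.00 + $7,380.00 = $133,304.00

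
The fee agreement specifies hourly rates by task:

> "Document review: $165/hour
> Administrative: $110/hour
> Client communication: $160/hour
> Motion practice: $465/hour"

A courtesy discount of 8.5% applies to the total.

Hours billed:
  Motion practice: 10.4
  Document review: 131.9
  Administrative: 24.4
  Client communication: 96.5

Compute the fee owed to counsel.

Document review: 131.9 × $165 = $21,763.50
Administrative: 24.4 × $110 = $2,684.00
Client communication: 96.5 × $160 = $15,440.00
Motion practice: 10.4 × $465 = $4,836.00
Subtotal: $44,723.50
Less 8.5% discount: −$3,801.50
Total: $44,723.50 − $3,801.50 = $40,922.00

$40,922.00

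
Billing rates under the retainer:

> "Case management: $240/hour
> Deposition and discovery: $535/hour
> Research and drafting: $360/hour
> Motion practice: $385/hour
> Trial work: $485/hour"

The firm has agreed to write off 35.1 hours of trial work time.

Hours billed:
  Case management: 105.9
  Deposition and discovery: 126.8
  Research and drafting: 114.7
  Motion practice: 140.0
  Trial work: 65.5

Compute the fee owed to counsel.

Case management: 105.9 × $240 = $25,416.00
Deposition and discovery: 126.8 × $535 = $67,838.00
Research and drafting: 114.7 × $360 = $41,292.00
Motion practice: 140.0 × $385 = $53,900.00
Trial work: 65.5 × $485 = $31,767.50
Subtotal: $220,213.50
Write-off: 35.1 × $485 = $17,023.50
Total: $220,213.50 − $17,023.50 = $203,190.00

$203,190.00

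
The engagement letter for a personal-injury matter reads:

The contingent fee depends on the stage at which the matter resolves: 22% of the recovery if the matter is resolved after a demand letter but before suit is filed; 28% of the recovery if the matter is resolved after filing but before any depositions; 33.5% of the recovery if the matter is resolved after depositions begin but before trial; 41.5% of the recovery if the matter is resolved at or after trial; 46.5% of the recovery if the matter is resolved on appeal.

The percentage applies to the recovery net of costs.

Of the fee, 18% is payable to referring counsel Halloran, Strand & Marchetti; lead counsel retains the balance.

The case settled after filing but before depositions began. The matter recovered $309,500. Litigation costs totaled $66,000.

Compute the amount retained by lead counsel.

Fee base (net of costs): $309,500 − $66,000 = $243,500
The matter settled after filing but before depositions began, so the 28% rate applies.
$243,500 × 28% = $68,180.00
Referral share: 18% of $68,180.00 = $12,272.40; lead counsel retains $68,180.00 − $12,272.40 = $55,907.60.

$55,907.60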